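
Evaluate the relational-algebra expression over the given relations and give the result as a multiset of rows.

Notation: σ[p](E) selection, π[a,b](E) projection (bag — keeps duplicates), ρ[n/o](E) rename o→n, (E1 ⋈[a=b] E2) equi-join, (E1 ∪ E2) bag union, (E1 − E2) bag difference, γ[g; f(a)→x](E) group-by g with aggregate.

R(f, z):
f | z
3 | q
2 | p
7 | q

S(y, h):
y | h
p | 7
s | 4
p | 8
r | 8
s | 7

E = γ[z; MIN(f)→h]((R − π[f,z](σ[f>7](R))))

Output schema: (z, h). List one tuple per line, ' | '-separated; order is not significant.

Row counts bottom-up:
  R → 3
  R → 3
  σ[f>7](R) → 0
  π[f,z](σ[f>7](R)) → 0
  (R − π[f,z](σ[f>7](R))) → 3
  γ[z; MIN(f)→h]((R − π[f,z](σ[f>7](R)))) → 2

== RESULT ==
z | h
p | 2
q | 3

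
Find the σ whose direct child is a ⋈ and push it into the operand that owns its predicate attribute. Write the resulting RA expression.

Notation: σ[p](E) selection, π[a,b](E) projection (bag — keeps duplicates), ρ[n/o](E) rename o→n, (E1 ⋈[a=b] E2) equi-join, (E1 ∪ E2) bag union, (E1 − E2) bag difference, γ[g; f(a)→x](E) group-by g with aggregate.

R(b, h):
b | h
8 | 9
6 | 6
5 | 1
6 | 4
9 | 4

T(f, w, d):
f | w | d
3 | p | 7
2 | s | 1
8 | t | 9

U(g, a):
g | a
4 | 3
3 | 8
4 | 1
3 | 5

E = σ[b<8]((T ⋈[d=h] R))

σ filters on b, owned by the right side.
E' = (T ⋈[d=h] σ[b<8](R))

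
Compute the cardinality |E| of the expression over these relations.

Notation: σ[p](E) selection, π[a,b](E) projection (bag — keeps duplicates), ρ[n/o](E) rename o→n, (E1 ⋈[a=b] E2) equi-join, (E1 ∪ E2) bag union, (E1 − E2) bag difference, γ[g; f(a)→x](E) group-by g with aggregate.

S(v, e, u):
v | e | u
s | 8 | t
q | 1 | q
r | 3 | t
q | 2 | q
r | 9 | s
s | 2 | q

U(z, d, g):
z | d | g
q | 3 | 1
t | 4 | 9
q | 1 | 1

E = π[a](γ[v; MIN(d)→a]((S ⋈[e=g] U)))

Stepwise |·|:
  S → 6
  U → 3
  (S ⋈[e=g] U) → 3
  γ[v; MIN(d)→a]((S ⋈[e=g] U)) → 2
  π[a](γ[v; MIN(d)→a]((S ⋈[e=g] U))) → 2

|E| = 2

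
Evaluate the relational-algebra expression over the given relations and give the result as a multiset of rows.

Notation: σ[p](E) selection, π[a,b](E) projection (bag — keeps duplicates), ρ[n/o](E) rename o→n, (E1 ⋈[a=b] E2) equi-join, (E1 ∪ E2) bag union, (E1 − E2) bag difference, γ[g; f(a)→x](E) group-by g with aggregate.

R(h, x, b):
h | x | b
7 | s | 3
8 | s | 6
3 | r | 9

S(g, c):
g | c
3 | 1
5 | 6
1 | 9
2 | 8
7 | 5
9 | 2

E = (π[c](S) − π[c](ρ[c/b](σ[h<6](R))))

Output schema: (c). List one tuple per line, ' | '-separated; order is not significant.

Stepwise |·|:
  S → 6
  π[c](S) → 6
  R → 3
  σ[h<6](R) → 1
  ρ[c/b](σ[h<6](R)) → 1
  π[c](ρ[c/b](σ[h<6](R))) → 1
  (π[c](S) − π[c](ρ[c/b](σ[h<6](R)))) → 5

== RESULT ==
c
1
2
5
6
8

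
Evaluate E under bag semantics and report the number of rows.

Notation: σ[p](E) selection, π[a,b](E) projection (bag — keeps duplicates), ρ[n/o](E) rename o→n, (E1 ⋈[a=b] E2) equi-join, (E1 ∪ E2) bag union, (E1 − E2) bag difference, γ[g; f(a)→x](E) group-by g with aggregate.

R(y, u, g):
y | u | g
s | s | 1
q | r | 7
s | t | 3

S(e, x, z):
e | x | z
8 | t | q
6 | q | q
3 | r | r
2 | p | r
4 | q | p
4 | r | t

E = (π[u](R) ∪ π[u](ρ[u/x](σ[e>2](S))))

Stepwise |·|:
  R → 3
  π[u](R) → 3
  S → 6
  σ[e>2](S) → 5
  ρ[u/x](σ[e>2](S)) → 5
  π[u](ρ[u/x](σ[e>2](S))) → 5
  (π[u](R) ∪ π[u](ρ[u/x](σ[e>2](S)))) → 8

|E| = 8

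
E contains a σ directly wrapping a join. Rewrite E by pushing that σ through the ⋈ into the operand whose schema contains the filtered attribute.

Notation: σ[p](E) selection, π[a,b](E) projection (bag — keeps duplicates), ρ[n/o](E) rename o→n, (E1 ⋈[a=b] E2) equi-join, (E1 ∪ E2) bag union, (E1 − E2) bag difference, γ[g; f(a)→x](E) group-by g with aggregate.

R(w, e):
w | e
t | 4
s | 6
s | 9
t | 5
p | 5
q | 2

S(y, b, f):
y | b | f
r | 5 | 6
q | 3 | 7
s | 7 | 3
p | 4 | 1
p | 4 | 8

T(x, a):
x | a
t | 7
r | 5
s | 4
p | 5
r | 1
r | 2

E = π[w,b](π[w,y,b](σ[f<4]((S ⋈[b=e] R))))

σ filters on f, owned by the left side.
E' = π[w,b](π[w,y,b]((σ[f<4](S) ⋈[b=e] R)))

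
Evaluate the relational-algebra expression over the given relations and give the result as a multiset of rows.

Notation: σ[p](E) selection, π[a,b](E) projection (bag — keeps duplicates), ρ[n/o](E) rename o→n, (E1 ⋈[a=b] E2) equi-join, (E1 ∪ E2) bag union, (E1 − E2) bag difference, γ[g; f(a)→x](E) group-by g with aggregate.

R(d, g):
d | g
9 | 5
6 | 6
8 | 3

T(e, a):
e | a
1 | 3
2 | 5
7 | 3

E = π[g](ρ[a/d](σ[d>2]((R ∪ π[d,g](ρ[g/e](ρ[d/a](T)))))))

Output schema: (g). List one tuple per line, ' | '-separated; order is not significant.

Row counts bottom-up:
  R → 3
  T → 3
  ρ[d/a](T) → 3
  ρ[g/e](ρ[d/a](T)) → 3
  π[d,g](ρ[g/e](ρ[d/a](T))) → 3
  (R ∪ π[d,g](ρ[g/e](ρ[d/a](T)))) → 6
  σ[d>2]((R ∪ π[d,g](ρ[g/e](ρ[d/a](T))))) → 6
  ρ[a/d](σ[d>2]((R ∪ π[d,g](ρ[g/e](ρ[d/a](T)))))) → 6
  π[g](ρ[a/d](σ[d>2]((R ∪ π[d,g](ρ[g/e](ρ[d/a](T))))))) → 6

== RESULT ==
g
1
2
3
5
6
7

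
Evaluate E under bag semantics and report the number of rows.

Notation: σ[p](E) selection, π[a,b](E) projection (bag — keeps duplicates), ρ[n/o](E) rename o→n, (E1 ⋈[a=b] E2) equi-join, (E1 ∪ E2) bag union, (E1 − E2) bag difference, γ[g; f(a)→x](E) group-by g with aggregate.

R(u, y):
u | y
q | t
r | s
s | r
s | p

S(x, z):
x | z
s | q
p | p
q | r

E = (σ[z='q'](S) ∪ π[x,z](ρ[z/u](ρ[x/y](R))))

Stepwise |·|:
  S → 3
  σ[z='q'](S) → 1
  R → 4
  ρ[x/y](R) → 4
  ρ[z/u](ρ[x/y](R)) → 4
  π[x,z](ρ[z/u](ρ[x/y](R))) → 4
  (σ[z='q'](S) ∪ π[x,z](ρ[z/u](ρ[x/y](R)))) → 5

|E| = 5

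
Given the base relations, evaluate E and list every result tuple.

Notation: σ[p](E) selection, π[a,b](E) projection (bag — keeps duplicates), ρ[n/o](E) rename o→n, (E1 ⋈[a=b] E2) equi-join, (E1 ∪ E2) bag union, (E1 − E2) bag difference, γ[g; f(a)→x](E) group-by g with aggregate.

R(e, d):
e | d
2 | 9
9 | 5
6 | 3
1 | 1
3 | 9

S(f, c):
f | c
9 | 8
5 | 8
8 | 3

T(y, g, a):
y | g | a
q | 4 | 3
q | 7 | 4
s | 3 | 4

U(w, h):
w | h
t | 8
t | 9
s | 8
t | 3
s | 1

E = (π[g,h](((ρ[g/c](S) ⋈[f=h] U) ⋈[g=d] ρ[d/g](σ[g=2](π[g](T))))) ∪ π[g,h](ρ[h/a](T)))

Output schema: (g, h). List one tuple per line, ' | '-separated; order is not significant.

Stepwise |·|:
  S → 3
  ρ[g/c](S) → 3
  U → 5
  (ρ[g/c](S) ⋈[f=h] U) → 3
  T → 3
  π[g](T) → 3
  σ[g=2](π[g](T)) → 0
  ρ[d/g](σ[g=2](π[g](T))) → 0
  ((ρ[g/c](S) ⋈[f=h] U) ⋈[g=d] ρ[d/g](σ[g=2](π[g](T)))) → 0
  π[g,h](((ρ[g/c](S) ⋈[f=h] U) ⋈[g=d] ρ[d/g](σ[g=2](π[g](T))))) → 0
  T → 3
  ρ[h/a](T) → 3
  π[g,h](ρ[h/a](T)) → 3
  (π[g,h](((ρ[g/c](S) ⋈[f=h] U) ⋈[g=d] ρ[d/g](σ[g=2](π[g](T))))) ∪ π[g,h](ρ[h/a](T))) → 3

== RESULT ==
g | h
3 | 4
4 | 3
7 | 4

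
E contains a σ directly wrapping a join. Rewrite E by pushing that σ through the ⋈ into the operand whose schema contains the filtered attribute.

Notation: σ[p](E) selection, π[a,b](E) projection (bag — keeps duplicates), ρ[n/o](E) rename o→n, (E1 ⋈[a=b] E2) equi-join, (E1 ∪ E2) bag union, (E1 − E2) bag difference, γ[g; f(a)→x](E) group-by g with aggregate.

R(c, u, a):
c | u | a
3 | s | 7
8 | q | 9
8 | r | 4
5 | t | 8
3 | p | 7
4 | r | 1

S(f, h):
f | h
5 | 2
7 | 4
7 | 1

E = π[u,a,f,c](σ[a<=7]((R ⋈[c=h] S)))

σ filters on a, owned by the left side.
E' = π[u,a,f,c]((σ[a<=7](R) ⋈[c=h] S))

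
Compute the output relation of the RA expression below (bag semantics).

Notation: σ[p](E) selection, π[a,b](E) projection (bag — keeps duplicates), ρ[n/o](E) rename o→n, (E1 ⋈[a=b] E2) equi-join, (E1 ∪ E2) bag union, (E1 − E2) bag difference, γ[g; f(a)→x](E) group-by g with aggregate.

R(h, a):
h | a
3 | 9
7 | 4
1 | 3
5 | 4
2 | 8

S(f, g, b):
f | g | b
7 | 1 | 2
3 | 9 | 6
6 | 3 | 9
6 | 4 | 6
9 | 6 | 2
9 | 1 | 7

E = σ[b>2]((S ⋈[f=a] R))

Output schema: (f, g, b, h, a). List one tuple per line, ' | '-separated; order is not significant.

Row counts bottom-up:
  S → 6
  R → 5
  (S ⋈[f=a] R) → 3
  σ[b>2]((S ⋈[f=a] R)) → 2

== RESULT ==
f | g | b | h | a
3 | 9 | 6 | 1 | 3
9 | 1 | 7 | 3 | 9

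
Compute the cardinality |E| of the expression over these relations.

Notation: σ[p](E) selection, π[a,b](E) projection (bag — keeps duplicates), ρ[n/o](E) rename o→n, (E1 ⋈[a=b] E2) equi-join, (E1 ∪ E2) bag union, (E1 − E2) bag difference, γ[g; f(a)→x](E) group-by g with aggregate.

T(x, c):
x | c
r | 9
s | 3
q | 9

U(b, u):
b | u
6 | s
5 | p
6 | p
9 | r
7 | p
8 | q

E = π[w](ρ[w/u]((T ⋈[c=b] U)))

Stepwise |·|:
  T → 3
  U → 6
  (T ⋈[c=b] U) → 2
  ρ[w/u]((T ⋈[c=b] U)) → 2
  π[w](ρ[w/u]((T ⋈[c=b] U))) → 2

|E| = 2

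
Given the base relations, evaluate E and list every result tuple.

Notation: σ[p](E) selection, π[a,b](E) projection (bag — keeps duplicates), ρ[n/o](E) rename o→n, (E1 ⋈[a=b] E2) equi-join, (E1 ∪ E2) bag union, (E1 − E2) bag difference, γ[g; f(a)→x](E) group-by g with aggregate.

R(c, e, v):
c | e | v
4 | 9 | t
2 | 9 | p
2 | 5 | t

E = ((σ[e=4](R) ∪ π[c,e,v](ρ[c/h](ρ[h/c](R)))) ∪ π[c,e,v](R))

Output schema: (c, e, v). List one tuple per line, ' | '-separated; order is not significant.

Per-node cardinality:
  R → 3
  σ[e=4](R) → 0
  R → 3
  ρ[h/c](R) → 3
  ρ[c/h](ρ[h/c](R)) → 3
  π[c,e,v](ρ[c/h](ρ[h/c](R))) → 3
  (σ[e=4](R) ∪ π[c,e,v](ρ[c/h](ρ[h/c](R)))) → 3
  R → 3
  π[c,e,v](R) → 3
  ((σ[e=4](R) ∪ π[c,e,v](ρ[c/h](ρ[h/c](R)))) ∪ π[c,e,v](R)) → 6

== RESULT ==
c | e | v
2 | 5 | t
2 | 5 | t
2 | 9 | p
2 | 9 | p
4 | 9 | t
4 | 9 | t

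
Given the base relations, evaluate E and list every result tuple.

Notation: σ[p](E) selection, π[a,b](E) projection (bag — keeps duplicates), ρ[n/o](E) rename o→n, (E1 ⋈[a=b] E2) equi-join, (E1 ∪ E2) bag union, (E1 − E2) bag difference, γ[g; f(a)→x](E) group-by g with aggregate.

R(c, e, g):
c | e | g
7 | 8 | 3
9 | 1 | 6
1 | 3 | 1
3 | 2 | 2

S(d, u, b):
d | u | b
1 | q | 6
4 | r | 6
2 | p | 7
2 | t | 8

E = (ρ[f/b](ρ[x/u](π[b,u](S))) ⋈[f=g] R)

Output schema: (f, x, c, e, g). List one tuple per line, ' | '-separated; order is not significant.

Row counts bottom-up:
  S → 4
  π[b,u](S) → 4
  ρ[x/u](π[b,u](S)) → 4
  ρ[f/b](ρ[x/u](π[b,u](S))) → 4
  R → 4
  (ρ[f/b](ρ[x/u](π[b,u](S))) ⋈[f=g] R) → 2

== RESULT ==
f | x | c | e | g
6 | q | 9 | 1 | 6
6 | r | 9 | 1 | 6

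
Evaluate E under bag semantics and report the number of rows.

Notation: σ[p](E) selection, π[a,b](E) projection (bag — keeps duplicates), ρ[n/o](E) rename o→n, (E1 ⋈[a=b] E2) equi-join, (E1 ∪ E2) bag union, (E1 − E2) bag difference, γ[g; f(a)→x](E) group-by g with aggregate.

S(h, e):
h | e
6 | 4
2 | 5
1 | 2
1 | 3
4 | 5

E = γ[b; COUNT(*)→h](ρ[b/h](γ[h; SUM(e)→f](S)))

Stepwise |·|:
  S → 5
  γ[h; SUM(e)→f](S) → 4
  ρ[b/h](γ[h; SUM(e)→f](S)) → 4
  γ[b; COUNT(*)→h](ρ[b/h](γ[h; SUM(e)→f](S))) → 4

|E| = 4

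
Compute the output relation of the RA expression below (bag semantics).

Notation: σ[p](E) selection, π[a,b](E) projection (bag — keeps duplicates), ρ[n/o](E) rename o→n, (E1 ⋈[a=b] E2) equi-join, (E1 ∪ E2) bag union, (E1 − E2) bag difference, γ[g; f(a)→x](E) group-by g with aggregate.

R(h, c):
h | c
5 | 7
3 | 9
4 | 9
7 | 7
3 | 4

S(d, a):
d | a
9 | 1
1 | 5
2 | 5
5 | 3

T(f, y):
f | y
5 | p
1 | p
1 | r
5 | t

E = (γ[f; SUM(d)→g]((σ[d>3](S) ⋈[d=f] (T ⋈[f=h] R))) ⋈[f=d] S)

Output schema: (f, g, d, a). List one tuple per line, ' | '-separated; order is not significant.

Stepwise |·|:
  S → 4
  σ[d>3](S) → 2
  T → 4
  R → 5
  (T ⋈[f=h] R) → 2
  (σ[d>3](S) ⋈[d=f] (T ⋈[f=h] R)) → 2
  γ[f; SUM(d)→g]((σ[d>3](S) ⋈[d=f] (T ⋈[f=h] R))) → 1
  S → 4
  (γ[f; SUM(d)→g]((σ[d>3](S) ⋈[d=f] (T ⋈[f=h] R))) ⋈[f=d] S) → 1

== RESULT ==
f | g | d | a
5 | 10 | 5 | 3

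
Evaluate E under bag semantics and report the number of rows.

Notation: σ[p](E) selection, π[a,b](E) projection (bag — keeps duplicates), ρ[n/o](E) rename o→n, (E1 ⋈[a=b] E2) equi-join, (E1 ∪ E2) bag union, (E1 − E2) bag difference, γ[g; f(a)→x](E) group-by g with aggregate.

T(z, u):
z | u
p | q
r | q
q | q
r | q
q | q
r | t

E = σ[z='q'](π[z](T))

Per-node cardinality:
  T → 6
  π[z](T) → 6
  σ[z='q'](π[z](T)) → 2

|E| = 2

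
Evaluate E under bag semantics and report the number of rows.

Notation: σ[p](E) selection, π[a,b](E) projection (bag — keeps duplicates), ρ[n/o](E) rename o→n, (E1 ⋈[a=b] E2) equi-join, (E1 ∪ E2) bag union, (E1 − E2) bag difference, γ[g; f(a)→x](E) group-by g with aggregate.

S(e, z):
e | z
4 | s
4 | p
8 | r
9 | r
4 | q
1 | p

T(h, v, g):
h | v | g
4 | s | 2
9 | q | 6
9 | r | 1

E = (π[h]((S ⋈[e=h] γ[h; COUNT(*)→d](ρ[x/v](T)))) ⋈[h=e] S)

Per-node cardinality:
  S → 6
  T → 3
  ρ[x/v](T) → 3
  γ[h; COUNT(*)→d](ρ[x/v](T)) → 2
  (S ⋈[e=h] γ[h; COUNT(*)→d](ρ[x/v](T))) → 4
  π[h]((S ⋈[e=h] γ[h; COUNT(*)→d](ρ[x/v](T)))) → 4
  S → 6
  (π[h]((S ⋈[e=h] γ[h; COUNT(*)→d](ρ[x/v](T)))) ⋈[h=e] S) → 10

|E| = 10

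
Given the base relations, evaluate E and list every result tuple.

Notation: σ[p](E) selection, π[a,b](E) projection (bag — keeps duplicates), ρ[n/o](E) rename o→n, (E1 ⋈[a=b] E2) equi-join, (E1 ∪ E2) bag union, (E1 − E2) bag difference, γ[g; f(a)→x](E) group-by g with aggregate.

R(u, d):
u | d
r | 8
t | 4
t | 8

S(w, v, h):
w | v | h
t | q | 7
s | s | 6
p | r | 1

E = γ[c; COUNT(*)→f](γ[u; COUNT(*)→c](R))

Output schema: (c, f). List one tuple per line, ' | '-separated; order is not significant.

Per-node cardinality:
  R → 3
  γ[u; COUNT(*)→c](R) → 2
  γ[c; COUNT(*)→f](γ[u; COUNT(*)→c](R)) → 2

== RESULT ==
c | f
1 | 1
2 | 1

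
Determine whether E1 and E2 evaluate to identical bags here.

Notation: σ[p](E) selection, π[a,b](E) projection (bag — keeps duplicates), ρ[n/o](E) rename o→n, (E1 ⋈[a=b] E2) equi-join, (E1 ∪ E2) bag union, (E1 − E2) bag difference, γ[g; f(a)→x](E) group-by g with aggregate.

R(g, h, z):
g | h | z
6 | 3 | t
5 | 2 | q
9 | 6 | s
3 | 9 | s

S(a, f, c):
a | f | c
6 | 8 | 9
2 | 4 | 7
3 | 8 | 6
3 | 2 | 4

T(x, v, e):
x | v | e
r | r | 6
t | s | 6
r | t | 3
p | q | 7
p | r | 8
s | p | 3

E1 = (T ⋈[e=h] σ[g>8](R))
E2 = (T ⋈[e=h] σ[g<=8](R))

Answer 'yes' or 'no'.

E1 row counts bottom-up:
  T → 6
  R → 4
  σ[g>8](R) → 1
  (T ⋈[e=h] σ[g>8](R)) → 2
E2 row counts bottom-up:
  T → 6
  R → 4
  σ[g<=8](R) → 3
  (T ⋈[e=h] σ[g<=8](R)) → 2

E1 result:
x | v | e | g | h | z
r | r | 6 | 9 | 6 | s
t | s | 6 | 9 | 6 | s
E2 result:
x | v | e | g | h | z
r | t | 3 | 6 | 3 | t
s | p | 3 | 6 | 3 | t
Witness: ('r', 'r', 6, 9, 6, 's') appears 1× in E1 but 0× in E2.

no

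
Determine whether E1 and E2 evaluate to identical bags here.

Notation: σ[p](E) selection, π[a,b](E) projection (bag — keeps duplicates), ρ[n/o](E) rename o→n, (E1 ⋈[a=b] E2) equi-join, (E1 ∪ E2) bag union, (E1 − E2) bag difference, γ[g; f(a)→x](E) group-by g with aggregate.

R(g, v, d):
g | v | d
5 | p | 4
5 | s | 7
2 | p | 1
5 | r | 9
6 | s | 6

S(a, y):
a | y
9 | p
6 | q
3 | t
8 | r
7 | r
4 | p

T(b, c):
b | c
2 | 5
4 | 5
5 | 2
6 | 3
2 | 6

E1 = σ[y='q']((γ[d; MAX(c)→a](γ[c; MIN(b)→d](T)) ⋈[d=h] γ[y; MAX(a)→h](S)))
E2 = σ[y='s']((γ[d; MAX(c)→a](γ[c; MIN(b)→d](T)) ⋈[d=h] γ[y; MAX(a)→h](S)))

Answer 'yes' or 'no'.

E1 subexpression sizes:
  T → 5
  γ[c; MIN(b)→d](T) → 4
  γ[d; MAX(c)→a](γ[c; MIN(b)→d](T)) → 3
  S → 6
  γ[y; MAX(a)→h](S) → 4
  (γ[d; MAX(c)→a](γ[c; MIN(b)→d](T)) ⋈[d=h] γ[y; MAX(a)→h](S)) → 1
  σ[y='q']((γ[d; MAX(c)→a](γ[c; MIN(b)→d](T)) ⋈[d=h] γ[y; MAX(a)→h](S))) → 1
E2 subexpression sizes:
  T → 5
  γ[c; MIN(b)→d](T) → 4
  γ[d; MAX(c)→a](γ[c; MIN(b)→d](T)) → 3
  S → 6
  γ[y; MAX(a)→h](S) → 4
  (γ[d; MAX(c)→a](γ[c; MIN(b)→d](T)) ⋈[d=h] γ[y; MAX(a)→h](S)) → 1
  σ[y='s']((γ[d; MAX(c)→a](γ[c; MIN(b)→d](T)) ⋈[d=h] γ[y; MAX(a)→h](S))) → 0

E1 result:
d | a | y | h
6 | 3 | q | 6
E2 result:
d | a | y | h
(0 rows)
Witness: (6, 3, 'q', 6) appears 1× in E1 but 0× in E2.

no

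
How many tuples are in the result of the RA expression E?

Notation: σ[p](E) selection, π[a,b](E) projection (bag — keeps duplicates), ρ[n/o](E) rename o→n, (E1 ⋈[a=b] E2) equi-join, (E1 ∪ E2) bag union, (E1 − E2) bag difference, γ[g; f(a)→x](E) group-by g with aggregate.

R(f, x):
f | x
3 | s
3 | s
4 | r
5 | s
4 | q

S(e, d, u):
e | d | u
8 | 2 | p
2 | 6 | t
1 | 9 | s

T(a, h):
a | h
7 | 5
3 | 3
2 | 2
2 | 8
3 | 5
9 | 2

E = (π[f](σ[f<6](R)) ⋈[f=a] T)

Row counts bottom-up:
  R → 5
  σ[f<6](R) → 5
  π[f](σ[f<6](R)) → 5
  T → 6
  (π[f](σ[f<6](R)) ⋈[f=a] T) → 4

|E| = 4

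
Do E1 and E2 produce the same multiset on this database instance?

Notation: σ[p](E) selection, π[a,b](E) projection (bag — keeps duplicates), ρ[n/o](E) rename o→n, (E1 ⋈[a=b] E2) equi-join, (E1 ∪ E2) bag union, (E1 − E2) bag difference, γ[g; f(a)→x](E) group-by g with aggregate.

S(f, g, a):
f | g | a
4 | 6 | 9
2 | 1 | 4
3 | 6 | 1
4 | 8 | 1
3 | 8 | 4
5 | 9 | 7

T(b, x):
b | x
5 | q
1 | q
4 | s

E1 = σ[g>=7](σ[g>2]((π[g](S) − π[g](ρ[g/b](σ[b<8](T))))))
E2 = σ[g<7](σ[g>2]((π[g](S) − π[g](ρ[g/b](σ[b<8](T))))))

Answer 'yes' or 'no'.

E1 row counts bottom-up:
  S → 6
  π[g](S) → 6
  T → 3
  σ[b<8](T) → 3
  ρ[g/b](σ[b<8](T)) → 3
  π[g](ρ[g/b](σ[b<8](T))) → 3
  (π[g](S) − π[g](ρ[g/b](σ[b<8](T)))) → 5
  σ[g>2]((π[g](S) − π[g](ρ[g/b](σ[b<8](T))))) → 5
  σ[g>=7](σ[g>2]((π[g](S) − π[g](ρ[g/b](σ[b<8](T)))))) → 3
E2 row counts bottom-up:
  S → 6
  π[g](S) → 6
  T → 3
  σ[b<8](T) → 3
  ρ[g/b](σ[b<8](T)) → 3
  π[g](ρ[g/b](σ[b<8](T))) → 3
  (π[g](S) − π[g](ρ[g/b](σ[b<8](T)))) → 5
  σ[g>2]((π[g](S) − π[g](ρ[g/b](σ[b<8](T))))) → 5
  σ[g<7](σ[g>2]((π[g](S) − π[g](ρ[g/b](σ[b<8](T)))))) → 2

E1 result:
g
8
8
9
E2 result:
g
6
6
Witness: (6,) appears 0× in E1 but 2× in E2.

no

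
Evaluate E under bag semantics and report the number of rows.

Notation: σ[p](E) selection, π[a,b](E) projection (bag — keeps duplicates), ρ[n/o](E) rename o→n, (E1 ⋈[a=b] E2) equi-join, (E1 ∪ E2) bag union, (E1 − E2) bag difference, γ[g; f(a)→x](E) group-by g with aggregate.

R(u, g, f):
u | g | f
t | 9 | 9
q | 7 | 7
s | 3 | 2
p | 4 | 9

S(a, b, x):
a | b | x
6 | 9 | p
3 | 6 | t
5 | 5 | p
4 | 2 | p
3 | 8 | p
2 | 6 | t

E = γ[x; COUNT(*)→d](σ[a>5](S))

Stepwise |·|:
  S → 6
  σ[a>5](S) → 1
  γ[x; COUNT(*)→d](σ[a>5](S)) → 1

|E| = 1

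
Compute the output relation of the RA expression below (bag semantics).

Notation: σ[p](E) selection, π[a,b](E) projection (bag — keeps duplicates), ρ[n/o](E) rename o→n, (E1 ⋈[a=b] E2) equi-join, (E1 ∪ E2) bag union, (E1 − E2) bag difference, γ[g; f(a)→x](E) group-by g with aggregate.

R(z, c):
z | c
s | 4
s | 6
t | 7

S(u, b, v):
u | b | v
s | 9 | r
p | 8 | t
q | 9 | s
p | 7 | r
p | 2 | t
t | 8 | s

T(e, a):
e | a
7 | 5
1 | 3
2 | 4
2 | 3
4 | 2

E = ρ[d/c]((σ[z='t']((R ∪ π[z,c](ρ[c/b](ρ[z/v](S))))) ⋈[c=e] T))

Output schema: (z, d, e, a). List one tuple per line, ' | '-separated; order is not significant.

Subexpression sizes:
  R → 3
  S → 6
  ρ[z/v](S) → 6
  ρ[c/b](ρ[z/v](S)) → 6
  π[z,c](ρ[c/b](ρ[z/v](S))) → 6
  (R ∪ π[z,c](ρ[c/b](ρ[z/v](S)))) → 9
  σ[z='t']((R ∪ π[z,c](ρ[c/b](ρ[z/v](S))))) → 3
  T → 5
  (σ[z='t']((R ∪ π[z,c](ρ[c/b](ρ[z/v](S))))) ⋈[c=e] T) → 3
  ρ[d/c]((σ[z='t']((R ∪ π[z,c](ρ[c/b](ρ[z/v](S))))) ⋈[c=e] T)) → 3

== RESULT ==
z | d | e | a
t | 2 | 2 | 3
t | 2 | 2 | 4
t | 7 | 7 | 5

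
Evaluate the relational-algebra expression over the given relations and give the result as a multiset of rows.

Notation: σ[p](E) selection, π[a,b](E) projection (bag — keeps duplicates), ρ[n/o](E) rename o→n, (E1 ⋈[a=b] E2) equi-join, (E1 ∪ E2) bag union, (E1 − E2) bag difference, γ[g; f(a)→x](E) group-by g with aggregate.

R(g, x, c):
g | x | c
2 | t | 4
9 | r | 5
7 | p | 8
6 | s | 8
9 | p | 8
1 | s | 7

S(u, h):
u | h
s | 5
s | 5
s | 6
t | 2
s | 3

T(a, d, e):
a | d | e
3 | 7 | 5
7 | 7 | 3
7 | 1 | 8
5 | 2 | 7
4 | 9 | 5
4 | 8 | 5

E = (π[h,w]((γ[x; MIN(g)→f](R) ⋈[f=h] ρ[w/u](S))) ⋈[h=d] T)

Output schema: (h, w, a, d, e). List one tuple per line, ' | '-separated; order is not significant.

Row counts bottom-up:
  R → 6
  γ[x; MIN(g)→f](R) → 4
  S → 5
  ρ[w/u](S) → 5
  (γ[x; MIN(g)→f](R) ⋈[f=h] ρ[w/u](S)) → 1
  π[h,w]((γ[x; MIN(g)→f](R) ⋈[f=h] ρ[w/u](S))) → 1
  T → 6
  (π[h,w]((γ[x; MIN(g)→f](R) ⋈[f=h] ρ[w/u](S))) ⋈[h=d] T) → 1

== RESULT ==
h | w | a | d | e
2 | t | 5 | 2 | 7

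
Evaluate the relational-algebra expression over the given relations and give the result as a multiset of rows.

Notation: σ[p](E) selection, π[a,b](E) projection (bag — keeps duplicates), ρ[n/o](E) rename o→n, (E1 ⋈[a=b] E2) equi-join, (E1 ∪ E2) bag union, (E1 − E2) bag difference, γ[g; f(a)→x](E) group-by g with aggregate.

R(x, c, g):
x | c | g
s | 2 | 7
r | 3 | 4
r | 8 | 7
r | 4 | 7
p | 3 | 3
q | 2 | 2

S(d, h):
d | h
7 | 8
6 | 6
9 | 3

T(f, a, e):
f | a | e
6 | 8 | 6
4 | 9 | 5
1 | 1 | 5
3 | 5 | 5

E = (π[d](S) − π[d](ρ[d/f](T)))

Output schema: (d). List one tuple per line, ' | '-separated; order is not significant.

Stepwise |·|:
  S → 3
  π[d](S) → 3
  T → 4
  ρ[d/f](T) → 4
  π[d](ρ[d/f](T)) → 4
  (π[d](S) − π[d](ρ[d/f](T))) → 2

== RESULT ==
d
7
9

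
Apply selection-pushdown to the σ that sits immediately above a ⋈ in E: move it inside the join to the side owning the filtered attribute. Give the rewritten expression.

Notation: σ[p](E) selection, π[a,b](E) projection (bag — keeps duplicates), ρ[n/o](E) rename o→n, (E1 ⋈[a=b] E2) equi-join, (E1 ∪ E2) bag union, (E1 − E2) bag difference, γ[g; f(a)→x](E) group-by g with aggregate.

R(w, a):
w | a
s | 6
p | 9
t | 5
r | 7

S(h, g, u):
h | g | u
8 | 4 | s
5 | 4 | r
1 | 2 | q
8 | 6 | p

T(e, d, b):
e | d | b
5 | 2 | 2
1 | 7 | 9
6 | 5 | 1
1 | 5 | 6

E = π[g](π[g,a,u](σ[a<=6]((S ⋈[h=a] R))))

σ filters on a, owned by the right side.
E' = π[g](π[g,a,u]((S ⋈[h=a] σ[a<=6](R))))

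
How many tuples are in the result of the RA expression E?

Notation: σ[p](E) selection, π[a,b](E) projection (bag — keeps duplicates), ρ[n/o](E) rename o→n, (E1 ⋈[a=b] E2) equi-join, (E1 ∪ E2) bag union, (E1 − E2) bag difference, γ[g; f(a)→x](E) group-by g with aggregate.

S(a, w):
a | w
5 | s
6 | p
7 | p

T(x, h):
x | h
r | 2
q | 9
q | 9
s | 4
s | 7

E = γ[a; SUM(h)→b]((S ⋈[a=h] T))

Per-node cardinality:
  S → 3
  T → 5
  (S ⋈[a=h] T) → 1
  γ[a; SUM(h)→b]((S ⋈[a=h] T)) → 1

|E| = 1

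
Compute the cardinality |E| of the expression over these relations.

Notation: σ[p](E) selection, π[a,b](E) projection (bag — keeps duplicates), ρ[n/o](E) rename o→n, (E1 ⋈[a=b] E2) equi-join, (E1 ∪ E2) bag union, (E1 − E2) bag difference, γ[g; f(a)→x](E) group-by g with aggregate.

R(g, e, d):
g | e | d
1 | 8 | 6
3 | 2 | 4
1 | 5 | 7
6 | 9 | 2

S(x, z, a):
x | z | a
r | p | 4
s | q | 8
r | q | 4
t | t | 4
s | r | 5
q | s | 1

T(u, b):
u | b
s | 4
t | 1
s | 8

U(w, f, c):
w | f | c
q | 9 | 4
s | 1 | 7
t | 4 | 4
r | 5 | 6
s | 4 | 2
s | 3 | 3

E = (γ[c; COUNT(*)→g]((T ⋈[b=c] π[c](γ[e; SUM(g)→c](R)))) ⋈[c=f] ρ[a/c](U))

Row counts bottom-up:
  T → 3
  R → 4
  γ[e; SUM(g)→c](R) → 4
  π[c](γ[e; SUM(g)→c](R)) → 4
  (T ⋈[b=c] π[c](γ[e; SUM(g)→c](R))) → 2
  γ[c; COUNT(*)→g]((T ⋈[b=c] π[c](γ[e; SUM(g)→c](R)))) → 1
  U → 6
  ρ[a/c](U) → 6
  (γ[c; COUNT(*)→g]((T ⋈[b=c] π[c](γ[e; SUM(g)→c](R)))) ⋈[c=f] ρ[a/c](U)) → 1

|E| = 1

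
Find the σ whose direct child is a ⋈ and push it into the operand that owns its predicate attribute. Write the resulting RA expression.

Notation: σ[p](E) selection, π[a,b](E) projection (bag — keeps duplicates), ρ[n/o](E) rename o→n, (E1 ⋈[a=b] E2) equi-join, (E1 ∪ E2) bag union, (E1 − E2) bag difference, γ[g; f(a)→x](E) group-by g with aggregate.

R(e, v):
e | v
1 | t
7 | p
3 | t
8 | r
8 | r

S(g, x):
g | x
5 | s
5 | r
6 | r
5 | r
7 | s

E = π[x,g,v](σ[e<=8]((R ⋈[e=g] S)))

σ filters on e, owned by the left side.
E' = π[x,g,v]((σ[e<=8](R) ⋈[e=g] S))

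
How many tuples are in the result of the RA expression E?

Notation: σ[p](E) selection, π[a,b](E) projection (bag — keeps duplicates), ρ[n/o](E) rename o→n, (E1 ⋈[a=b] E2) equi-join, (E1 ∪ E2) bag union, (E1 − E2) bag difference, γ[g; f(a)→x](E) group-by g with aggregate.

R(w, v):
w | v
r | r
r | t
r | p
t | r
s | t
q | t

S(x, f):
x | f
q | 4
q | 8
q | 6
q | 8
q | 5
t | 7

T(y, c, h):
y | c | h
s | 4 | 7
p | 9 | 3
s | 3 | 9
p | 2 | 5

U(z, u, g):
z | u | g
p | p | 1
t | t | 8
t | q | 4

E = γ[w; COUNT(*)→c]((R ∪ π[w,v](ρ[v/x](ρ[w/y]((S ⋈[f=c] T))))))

Per-node cardinality:
  R → 6
  S → 6
  T → 4
  (S ⋈[f=c] T) → 1
  ρ[w/y]((S ⋈[f=c] T)) → 1
  ρ[v/x](ρ[w/y]((S ⋈[f=c] T))) → 1
  π[w,v](ρ[v/x](ρ[w/y]((S ⋈[f=c] T)))) → 1
  (R ∪ π[w,v](ρ[v/x](ρ[w/y]((S ⋈[f=c] T))))) → 7
  γ[w; COUNT(*)→c]((R ∪ π[w,v](ρ[v/x](ρ[w/y]((S ⋈[f=c] T)))))) → 4

|E| = 4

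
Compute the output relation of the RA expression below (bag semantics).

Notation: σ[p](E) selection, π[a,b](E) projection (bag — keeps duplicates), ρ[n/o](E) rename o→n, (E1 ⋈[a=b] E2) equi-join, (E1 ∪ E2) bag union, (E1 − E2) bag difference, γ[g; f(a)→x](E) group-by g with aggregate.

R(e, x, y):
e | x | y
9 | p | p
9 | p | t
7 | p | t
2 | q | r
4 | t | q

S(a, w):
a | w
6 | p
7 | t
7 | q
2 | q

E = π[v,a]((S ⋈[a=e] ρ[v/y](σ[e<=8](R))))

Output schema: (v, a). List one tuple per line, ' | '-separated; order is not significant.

Stepwise |·|:
  S → 4
  R → 5
  σ[e<=8](R) → 3
  ρ[v/y](σ[e<=8](R)) → 3
  (S ⋈[a=e] ρ[v/y](σ[e<=8](R))) → 3
  π[v,a]((S ⋈[a=e] ρ[v/y](σ[e<=8](R)))) → 3

== RESULT ==
v | a
r | 2
t | 7
t | 7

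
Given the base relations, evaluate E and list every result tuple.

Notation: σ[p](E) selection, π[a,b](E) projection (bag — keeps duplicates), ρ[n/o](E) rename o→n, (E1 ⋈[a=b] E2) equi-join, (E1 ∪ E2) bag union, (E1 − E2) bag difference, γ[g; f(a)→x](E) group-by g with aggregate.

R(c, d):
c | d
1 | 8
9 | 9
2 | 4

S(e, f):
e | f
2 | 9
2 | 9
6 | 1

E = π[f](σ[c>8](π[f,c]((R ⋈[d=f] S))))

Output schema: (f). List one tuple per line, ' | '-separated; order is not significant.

Row counts bottom-up:
  R → 3
  S → 3
  (R ⋈[d=f] S) → 2
  π[f,c]((R ⋈[d=f] S)) → 2
  σ[c>8](π[f,c]((R ⋈[d=f] S))) → 2
  π[f](σ[c>8](π[f,c]((R ⋈[d=f] S)))) → 2

== RESULT ==
f
9
9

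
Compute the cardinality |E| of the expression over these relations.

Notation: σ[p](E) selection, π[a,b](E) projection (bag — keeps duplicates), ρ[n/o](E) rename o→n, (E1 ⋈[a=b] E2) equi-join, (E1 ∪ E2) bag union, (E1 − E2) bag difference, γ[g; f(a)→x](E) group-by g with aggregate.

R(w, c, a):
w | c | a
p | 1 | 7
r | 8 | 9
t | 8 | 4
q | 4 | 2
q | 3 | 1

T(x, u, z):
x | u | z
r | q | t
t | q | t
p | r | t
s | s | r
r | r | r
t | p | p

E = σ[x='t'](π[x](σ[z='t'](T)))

Stepwise |·|:
  T → 6
  σ[z='t'](T) → 3
  π[x](σ[z='t'](T)) → 3
  σ[x='t'](π[x](σ[z='t'](T))) → 1

|E| = 1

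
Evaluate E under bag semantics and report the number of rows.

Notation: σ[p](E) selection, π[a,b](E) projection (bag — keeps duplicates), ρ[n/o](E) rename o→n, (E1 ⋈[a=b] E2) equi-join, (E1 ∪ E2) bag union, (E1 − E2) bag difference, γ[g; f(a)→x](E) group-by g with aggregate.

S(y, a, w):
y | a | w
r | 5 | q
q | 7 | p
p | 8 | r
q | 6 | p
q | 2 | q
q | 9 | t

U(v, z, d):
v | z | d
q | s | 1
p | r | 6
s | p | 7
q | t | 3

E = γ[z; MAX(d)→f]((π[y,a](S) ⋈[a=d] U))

Per-node cardinality:
  S → 6
  π[y,a](S) → 6
  U → 4
  (π[y,a](S) ⋈[a=d] U) → 2
  γ[z; MAX(d)→f]((π[y,a](S) ⋈[a=d] U)) → 2

|E| = 2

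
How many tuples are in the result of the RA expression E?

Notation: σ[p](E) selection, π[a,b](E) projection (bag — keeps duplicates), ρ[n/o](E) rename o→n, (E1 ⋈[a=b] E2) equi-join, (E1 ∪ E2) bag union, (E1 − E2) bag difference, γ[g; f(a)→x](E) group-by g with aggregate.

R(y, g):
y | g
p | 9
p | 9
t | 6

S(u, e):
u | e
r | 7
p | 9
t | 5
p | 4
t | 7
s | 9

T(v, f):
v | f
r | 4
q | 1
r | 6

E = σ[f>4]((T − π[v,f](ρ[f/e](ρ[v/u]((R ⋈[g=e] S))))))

Per-node cardinality:
  T → 3
  R → 3
  S → 6
  (R ⋈[g=e] S) → 4
  ρ[v/u]((R ⋈[g=e] S)) → 4
  ρ[f/e](ρ[v/u]((R ⋈[g=e] S))) → 4
  π[v,f](ρ[f/e](ρ[v/u]((R ⋈[g=e] S)))) → 4
  (T − π[v,f](ρ[f/e](ρ[v/u]((R ⋈[g=e] S))))) → 3
  σ[f>4]((T − π[v,f](ρ[f/e](ρ[v/u]((R ⋈[g=e] S)))))) → 1

|E| = 1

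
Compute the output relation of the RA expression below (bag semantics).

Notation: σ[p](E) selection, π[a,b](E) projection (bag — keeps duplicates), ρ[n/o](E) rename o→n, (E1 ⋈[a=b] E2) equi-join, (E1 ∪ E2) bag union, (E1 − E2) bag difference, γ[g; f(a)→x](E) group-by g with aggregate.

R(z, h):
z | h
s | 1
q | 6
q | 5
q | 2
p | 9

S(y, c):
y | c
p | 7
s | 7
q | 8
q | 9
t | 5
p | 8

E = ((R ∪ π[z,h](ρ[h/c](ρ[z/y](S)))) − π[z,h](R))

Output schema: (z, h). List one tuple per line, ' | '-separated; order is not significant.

Subexpression sizes:
  R → 5
  S → 6
  ρ[z/y](S) → 6
  ρ[h/c](ρ[z/y](S)) → 6
  π[z,h](ρ[h/c](ρ[z/y](S))) → 6
  (R ∪ π[z,h](ρ[h/c](ρ[z/y](S)))) → 11
  R → 5
  π[z,h](R) → 5
  ((R ∪ π[z,h](ρ[h/c](ρ[z/y](S)))) − π[z,h](R)) → 6

== RESULT ==
z | h
p | 7
p | 8
q | 8
q | 9
s | 7
t | 5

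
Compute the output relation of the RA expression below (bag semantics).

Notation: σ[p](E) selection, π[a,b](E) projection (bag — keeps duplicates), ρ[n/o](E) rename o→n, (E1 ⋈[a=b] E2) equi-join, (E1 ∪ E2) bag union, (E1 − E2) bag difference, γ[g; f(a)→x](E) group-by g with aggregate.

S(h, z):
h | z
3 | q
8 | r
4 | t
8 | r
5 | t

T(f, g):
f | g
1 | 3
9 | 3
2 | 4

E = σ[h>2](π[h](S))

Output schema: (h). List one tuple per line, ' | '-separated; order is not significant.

Subexpression sizes:
  S → 5
  π[h](S) → 5
  σ[h>2](π[h](S)) → 5

== RESULT ==
h
3
4
5
8
8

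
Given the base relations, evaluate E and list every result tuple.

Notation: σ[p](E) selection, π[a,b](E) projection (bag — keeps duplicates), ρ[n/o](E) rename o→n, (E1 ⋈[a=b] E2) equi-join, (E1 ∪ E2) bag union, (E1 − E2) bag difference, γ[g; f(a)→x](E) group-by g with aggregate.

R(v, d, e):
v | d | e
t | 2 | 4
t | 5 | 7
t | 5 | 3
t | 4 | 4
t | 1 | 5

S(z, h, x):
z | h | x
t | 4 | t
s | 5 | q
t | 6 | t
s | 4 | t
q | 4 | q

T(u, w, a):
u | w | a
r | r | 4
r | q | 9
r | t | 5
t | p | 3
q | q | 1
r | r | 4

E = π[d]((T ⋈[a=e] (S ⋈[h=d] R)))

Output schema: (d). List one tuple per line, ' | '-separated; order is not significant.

Stepwise |·|:
  T → 6
  S → 5
  R → 5
  (S ⋈[h=d] R) → 5
  (T ⋈[a=e] (S ⋈[h=d] R)) → 7
  π[d]((T ⋈[a=e] (S ⋈[h=d] R))) → 7

== RESULT ==
d
4
4
4
4
4
4
5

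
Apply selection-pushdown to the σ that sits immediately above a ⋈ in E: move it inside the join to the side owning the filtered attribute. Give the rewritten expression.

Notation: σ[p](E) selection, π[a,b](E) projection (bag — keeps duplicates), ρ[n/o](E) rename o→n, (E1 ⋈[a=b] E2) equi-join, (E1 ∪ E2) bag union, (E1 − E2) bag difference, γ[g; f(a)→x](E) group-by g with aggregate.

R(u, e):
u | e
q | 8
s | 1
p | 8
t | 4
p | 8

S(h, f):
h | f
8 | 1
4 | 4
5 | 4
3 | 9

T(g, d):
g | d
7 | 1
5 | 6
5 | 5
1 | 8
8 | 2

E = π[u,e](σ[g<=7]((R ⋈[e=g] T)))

σ filters on g, owned by the right side.
E' = π[u,e]((R ⋈[e=g] σ[g<=7](T)))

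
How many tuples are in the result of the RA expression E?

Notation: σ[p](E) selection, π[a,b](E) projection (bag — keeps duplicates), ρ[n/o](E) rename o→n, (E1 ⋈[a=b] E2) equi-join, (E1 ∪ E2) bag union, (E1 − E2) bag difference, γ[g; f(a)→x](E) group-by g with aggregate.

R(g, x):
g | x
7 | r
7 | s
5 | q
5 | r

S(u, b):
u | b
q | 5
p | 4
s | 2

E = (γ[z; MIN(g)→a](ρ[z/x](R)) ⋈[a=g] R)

Subexpression sizes:
  R → 4
  ρ[z/x](R) → 4
  γ[z; MIN(g)→a](ρ[z/x](R)) → 3
  R → 4
  (γ[z; MIN(g)→a](ρ[z/x](R)) ⋈[a=g] R) → 6

|E| = 6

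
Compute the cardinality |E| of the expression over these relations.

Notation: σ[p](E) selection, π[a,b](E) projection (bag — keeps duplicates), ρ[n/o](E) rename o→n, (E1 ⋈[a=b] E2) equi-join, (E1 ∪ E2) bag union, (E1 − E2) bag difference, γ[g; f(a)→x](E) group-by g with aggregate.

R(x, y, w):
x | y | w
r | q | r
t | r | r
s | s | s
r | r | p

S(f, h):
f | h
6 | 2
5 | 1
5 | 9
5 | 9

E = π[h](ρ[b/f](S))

Row counts bottom-up:
  S → 4
  ρ[b/f](S) → 4
  π[h](ρ[b/f](S)) → 4

|E| = 4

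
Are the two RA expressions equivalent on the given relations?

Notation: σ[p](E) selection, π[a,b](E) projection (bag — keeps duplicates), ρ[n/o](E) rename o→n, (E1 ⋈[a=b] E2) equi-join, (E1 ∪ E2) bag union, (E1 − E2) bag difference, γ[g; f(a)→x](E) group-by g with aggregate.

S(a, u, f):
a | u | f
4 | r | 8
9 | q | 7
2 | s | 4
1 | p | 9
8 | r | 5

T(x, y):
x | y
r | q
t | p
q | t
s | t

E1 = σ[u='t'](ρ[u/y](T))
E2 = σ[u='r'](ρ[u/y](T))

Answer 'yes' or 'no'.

E1 subexpression sizes:
  T → 4
  ρ[u/y](T) → 4
  σ[u='t'](ρ[u/y](T)) → 2
E2 subexpression sizes:
  T → 4
  ρ[u/y](T) → 4
  σ[u='r'](ρ[u/y](T)) → 0

E1 result:
x | u
q | t
s | t
E2 result:
x | u
(0 rows)
Witness: ('q', 't') appears 1× in E1 but 0× in E2.

no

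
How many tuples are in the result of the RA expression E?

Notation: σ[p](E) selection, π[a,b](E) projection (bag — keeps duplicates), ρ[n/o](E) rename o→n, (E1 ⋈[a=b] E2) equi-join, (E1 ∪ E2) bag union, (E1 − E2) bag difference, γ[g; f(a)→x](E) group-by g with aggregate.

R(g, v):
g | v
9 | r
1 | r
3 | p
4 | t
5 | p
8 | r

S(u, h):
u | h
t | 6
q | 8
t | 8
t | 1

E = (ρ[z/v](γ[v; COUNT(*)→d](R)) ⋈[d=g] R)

Per-node cardinality:
  R → 6
  γ[v; COUNT(*)→d](R) → 3
  ρ[z/v](γ[v; COUNT(*)→d](R)) → 3
  R → 6
  (ρ[z/v](γ[v; COUNT(*)→d](R)) ⋈[d=g] R) → 2

|E| = 2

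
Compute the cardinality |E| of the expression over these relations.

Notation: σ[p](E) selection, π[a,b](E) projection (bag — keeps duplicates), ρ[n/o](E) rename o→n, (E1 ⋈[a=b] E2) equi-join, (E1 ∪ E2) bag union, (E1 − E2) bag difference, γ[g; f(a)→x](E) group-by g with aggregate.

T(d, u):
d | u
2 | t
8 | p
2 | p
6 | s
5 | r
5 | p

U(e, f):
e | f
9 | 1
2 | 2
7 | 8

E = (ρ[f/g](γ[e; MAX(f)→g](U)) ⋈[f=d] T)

Subexpression sizes:
  U → 3
  γ[e; MAX(f)→g](U) → 3
  ρ[f/g](γ[e; MAX(f)→g](U)) → 3
  T → 6
  (ρ[f/g](γ[e; MAX(f)→g](U)) ⋈[f=d] T) → 3

|E| = 3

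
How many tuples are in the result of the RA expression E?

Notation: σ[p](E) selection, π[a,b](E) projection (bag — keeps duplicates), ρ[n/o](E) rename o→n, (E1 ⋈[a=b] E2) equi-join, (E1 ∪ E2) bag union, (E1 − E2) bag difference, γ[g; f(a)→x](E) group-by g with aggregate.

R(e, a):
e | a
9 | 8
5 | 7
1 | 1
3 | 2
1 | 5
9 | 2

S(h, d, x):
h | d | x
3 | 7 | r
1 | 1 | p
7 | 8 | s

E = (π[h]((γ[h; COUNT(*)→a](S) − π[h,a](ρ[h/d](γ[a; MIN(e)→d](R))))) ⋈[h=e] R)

Stepwise |·|:
  S → 3
  γ[h; COUNT(*)→a](S) → 3
  R → 6
  γ[a; MIN(e)→d](R) → 5
  ρ[h/d](γ[a; MIN(e)→d](R)) → 5
  π[h,a](ρ[h/d](γ[a; MIN(e)→d](R))) → 5
  (γ[h; COUNT(*)→a](S) − π[h,a](ρ[h/d](γ[a; MIN(e)→d](R)))) → 2
  π[h]((γ[h; COUNT(*)→a](S) − π[h,a](ρ[h/d](γ[a; MIN(e)→d](R))))) → 2
  R → 6
  (π[h]((γ[h; COUNT(*)→a](S) − π[h,a](ρ[h/d](γ[a; MIN(e)→d](R))))) ⋈[h=e] R) → 1

|E| = 1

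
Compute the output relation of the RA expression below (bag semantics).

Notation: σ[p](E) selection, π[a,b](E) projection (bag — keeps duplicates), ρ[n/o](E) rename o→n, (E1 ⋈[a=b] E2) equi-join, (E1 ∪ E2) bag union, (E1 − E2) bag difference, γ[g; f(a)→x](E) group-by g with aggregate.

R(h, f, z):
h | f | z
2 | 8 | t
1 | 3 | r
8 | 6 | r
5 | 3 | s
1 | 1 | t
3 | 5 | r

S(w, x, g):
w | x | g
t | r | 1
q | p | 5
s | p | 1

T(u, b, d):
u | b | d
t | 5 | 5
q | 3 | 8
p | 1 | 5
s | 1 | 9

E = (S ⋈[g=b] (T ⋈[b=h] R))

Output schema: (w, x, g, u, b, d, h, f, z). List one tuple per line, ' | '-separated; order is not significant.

Per-node cardinality:
  S → 3
  T → 4
  R → 6
  (T ⋈[b=h] R) → 6
  (S ⋈[g=b] (T ⋈[b=h] R)) → 9

== RESULT ==
w | x | g | u | b | d | h | f | z
q | p | 5 | t | 5 | 5 | 5 | 3 | s
s | p | 1 | p | 1 | 5 | 1 | 1 | t
s | p | 1 | p | 1 | 5 | 1 | 3 | r
s | p | 1 | s | 1 | 9 | 1 | 1 | t
s | p | 1 | s | 1 | 9 | 1 | 3 | r
t | r | 1 | p | 1 | 5 | 1 | 1 | t
t | r | 1 | p | 1 | 5 | 1 | 3 | r
t | r | 1 | s | 1 | 9 | 1 | 1 | t
t | r | 1 | s | 1 | 9 | 1 | 3 | r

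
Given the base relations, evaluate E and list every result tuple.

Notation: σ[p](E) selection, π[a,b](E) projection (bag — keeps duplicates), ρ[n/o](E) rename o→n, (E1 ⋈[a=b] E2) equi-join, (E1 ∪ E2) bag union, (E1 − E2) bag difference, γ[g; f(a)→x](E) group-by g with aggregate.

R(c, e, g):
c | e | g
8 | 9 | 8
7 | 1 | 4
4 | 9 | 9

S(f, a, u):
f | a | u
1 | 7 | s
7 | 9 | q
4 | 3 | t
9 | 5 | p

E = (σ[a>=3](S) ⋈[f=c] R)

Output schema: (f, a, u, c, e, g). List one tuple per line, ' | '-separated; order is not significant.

Per-node cardinality:
  S → 4
  σ[a>=3](S) → 4
  R → 3
  (σ[a>=3](S) ⋈[f=c] R) → 2

== RESULT ==
f | a | u | c | e | g
4 | 3 | t | 4 | 9 | 9
7 | 9 | q | 7 | 1 | 4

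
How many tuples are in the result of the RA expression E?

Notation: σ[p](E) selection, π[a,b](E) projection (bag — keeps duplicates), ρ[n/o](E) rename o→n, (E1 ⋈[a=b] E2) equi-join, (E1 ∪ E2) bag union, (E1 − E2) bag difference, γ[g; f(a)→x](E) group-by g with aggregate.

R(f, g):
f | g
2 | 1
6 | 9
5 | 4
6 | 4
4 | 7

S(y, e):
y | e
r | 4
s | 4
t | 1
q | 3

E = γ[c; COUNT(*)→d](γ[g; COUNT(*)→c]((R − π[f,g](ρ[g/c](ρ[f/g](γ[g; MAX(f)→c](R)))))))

Stepwise |·|:
  R → 5
  R → 5
  γ[g; MAX(f)→c](R) → 4
  ρ[f/g](γ[g; MAX(f)→c](R)) → 4
  ρ[g/c](ρ[f/g](γ[g; MAX(f)→c](R))) → 4
  π[f,g](ρ[g/c](ρ[f/g](γ[g; MAX(f)→c](R)))) → 4
  (R − π[f,g](ρ[g/c](ρ[f/g](γ[g; MAX(f)→c](R))))) → 5
  γ[g; COUNT(*)→c]((R − π[f,g](ρ[g/c](ρ[f/g](γ[g; MAX(f)→c](R)))))) → 4
  γ[c; COUNT(*)→d](γ[g; COUNT(*)→c]((R − π[f,g](ρ[g/c](ρ[f/g](γ[g; MAX(f)→c](R))))))) → 2

|E| = 2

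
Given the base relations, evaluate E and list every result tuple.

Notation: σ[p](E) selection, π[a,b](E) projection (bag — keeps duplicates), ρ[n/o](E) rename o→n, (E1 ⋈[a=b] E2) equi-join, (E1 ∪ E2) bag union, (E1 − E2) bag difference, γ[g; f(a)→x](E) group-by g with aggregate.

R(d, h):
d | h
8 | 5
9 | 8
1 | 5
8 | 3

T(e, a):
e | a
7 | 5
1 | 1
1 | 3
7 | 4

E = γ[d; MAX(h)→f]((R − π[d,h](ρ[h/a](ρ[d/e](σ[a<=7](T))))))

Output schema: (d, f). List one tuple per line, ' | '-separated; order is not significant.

Subexpression sizes:
  R → 4
  T → 4
  σ[a<=7](T) → 4
  ρ[d/e](σ[a<=7](T)) → 4
  ρ[h/a](ρ[d/e](σ[a<=7](T))) → 4
  π[d,h](ρ[h/a](ρ[d/e](σ[a<=7](T)))) → 4
  (R − π[d,h](ρ[h/a](ρ[d/e](σ[a<=7](T))))) → 4
  γ[d; MAX(h)→f]((R − π[d,h](ρ[h/a](ρ[d/e](σ[a<=7](T)))))) → 3

== RESULT ==
d | f
1 | 5
8 | 5
9 | 8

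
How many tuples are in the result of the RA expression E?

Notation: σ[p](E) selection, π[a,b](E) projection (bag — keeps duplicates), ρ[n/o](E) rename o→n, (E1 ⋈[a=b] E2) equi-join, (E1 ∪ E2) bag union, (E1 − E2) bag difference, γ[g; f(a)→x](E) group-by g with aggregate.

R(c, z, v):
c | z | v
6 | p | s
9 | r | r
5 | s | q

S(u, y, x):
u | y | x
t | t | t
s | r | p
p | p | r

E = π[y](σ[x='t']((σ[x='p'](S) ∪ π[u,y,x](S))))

Row counts bottom-up:
  S → 3
  σ[x='p'](S) → 1
  S → 3
  π[u,y,x](S) → 3
  (σ[x='p'](S) ∪ π[u,y,x](S)) → 4
  σ[x='t']((σ[x='p'](S) ∪ π[u,y,x](S))) → 1
  π[y](σ[x='t']((σ[x='p'](S) ∪ π[u,y,x](S)))) → 1

|E| = 1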